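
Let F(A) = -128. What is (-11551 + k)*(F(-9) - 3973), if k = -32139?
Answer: 179172690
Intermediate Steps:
(-11551 + k)*(F(-9) - 3973) = (-11551 - 32139)*(-128 - 3973) = -43690*(-4101) = 179172690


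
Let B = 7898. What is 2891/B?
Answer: 2891/7898 ≈ 0.36604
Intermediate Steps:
2891/B = 2891/7898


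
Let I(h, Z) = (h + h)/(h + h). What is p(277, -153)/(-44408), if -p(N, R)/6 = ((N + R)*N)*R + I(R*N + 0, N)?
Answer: -2252247/3172 ≈ -710.04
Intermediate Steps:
I(h, Z) = 1 (I(h, Z) = (2*h)/((2*h)) = (2*h)*(1/(2*h)) = 1)
p(N, R) = -6 - 6*N*R*(N + R) (p(N, R) = -6*(((N + R)*N)*R + 1) = -6*((N*(N + R))*R + 1) = -6*(N*R*(N + R) + 1) = -6*(1 + N*R*(N + R)) = -6 - 6*N*R*(N + R))
p(277, -153)/(-44408) = (-6 - 6*277*(-153)² - 6*(-153)*277²)/(-44408) = (-6 - 6*277*23409 - 6*(-153)*76729)*(-1/44408) = (-6 - 38905758 + 70437222)*(-1/44408) = 31531458*(-1/44408) = -2252247/3172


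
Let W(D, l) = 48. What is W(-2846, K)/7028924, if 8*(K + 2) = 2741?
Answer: 12/1757231 ≈ 6.8289e-6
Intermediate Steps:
K = 2725/8 (K = -2 + (⅛)*2741 = -2 + 2741/8 = 2725/8 ≈ 340.63)
W(-2846, K)/7028924 = 48/7028924 = 48*(1/7028924) = 12/1757231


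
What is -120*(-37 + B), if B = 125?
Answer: -10560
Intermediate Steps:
-120*(-37 + B) = -120*(-37 + 125) = -120*88 = -10560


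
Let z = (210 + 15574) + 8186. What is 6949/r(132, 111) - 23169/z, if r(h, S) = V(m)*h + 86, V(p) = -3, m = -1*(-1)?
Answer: -2895832/123845 ≈ -23.383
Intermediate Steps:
m = 1
z = 23970 (z = 15784 + 8186 = 23970)
r(h, S) = 86 - 3*h (r(h, S) = -3*h + 86 = 86 - 3*h)
6949/r(132, 111) - 23169/z = 6949/(86 - 3*132) - 23169/23970 = 6949/(86 - 396) - 23169*1/23970 = 6949/(-310) - 7723/7990 = 6949*(-1/310) - 7723/7990 = -6949/310 - 7723/7990 = -2895832/123845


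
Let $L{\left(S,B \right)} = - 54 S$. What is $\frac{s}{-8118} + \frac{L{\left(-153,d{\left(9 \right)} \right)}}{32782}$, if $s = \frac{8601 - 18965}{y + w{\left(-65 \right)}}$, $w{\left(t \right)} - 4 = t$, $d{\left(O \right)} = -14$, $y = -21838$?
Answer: $\frac{367111559209}{1456963880031} \approx 0.25197$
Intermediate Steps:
$w{\left(t \right)} = 4 + t$
$s = \frac{10364}{21899}$ ($s = \frac{8601 - 18965}{-21838 + \left(4 - 65\right)} = - \frac{10364}{-21838 - 61} = - \frac{10364}{-21899} = \left(-10364\right) \left(- \frac{1}{21899}\right) = \frac{10364}{21899} \approx 0.47326$)
$\frac{s}{-8118} + \frac{L{\left(-153,d{\left(9 \right)} \right)}}{32782} = \frac{10364}{21899 \left(-8118\right)} + \frac{\left(-54\right) \left(-153\right)}{32782} = \frac{10364}{21899} \left(- \frac{1}{8118}\right) + 8262 \cdot \frac{1}{32782} = - \frac{5182}{88888041} + \frac{4131}{16391} = \frac{367111559209}{1456963880031}$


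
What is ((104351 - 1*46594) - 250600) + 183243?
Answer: -9600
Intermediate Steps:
((104351 - 1*46594) - 250600) + 183243 = ((104351 - 46594) - 250600) + 183243 = (57757 - 250600) + 183243 = -192843 + 183243 = -9600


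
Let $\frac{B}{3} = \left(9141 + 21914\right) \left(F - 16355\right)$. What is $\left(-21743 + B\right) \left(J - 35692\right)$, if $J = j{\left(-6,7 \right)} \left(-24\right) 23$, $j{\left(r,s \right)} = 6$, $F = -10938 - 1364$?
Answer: $104134874176592$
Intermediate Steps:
$F = -12302$ ($F = -10938 - 1364 = -12302$)
$J = -3312$ ($J = 6 \left(-24\right) 23 = \left(-144\right) 23 = -3312$)
$B = -2669829405$ ($B = 3 \left(9141 + 21914\right) \left(-12302 - 16355\right) = 3 \cdot 31055 \left(-28657\right) = 3 \left(-889943135\right) = -2669829405$)
$\left(-21743 + B\right) \left(J - 35692\right) = \left(-21743 - 2669829405\right) \left(-3312 - 35692\right) = \left(-2669851148\right) \left(-39004\right) = 104134874176592$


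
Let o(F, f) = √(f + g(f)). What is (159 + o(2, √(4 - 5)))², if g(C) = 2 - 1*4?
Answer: (159 + √(-2 + I))² ≈ 25388.0 + 463.8*I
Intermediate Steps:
g(C) = -2 (g(C) = 2 - 4 = -2)
o(F, f) = √(-2 + f) (o(F, f) = √(f - 2) = √(-2 + f))
(159 + o(2, √(4 - 5)))² = (159 + √(-2 + √(4 - 5)))² = (159 + √(-2 + √(-1)))² = (159 + √(-2 + I))²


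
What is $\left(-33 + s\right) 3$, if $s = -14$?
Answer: $-141$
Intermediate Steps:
$\left(-33 + s\right) 3 = \left(-33 - 14\right) 3 = \left(-47\right) 3 = -141$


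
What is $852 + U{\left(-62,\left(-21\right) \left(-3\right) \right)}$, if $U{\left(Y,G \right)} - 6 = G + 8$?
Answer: $929$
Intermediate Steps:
$U{\left(Y,G \right)} = 14 + G$ ($U{\left(Y,G \right)} = 6 + \left(G + 8\right) = 6 + \left(8 + G\right) = 14 + G$)
$852 + U{\left(-62,\left(-21\right) \left(-3\right) \right)} = 852 + \left(14 - -63\right) = 852 + \left(14 + 63\right) = 852 + 77 = 929$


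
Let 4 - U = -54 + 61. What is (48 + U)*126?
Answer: 5670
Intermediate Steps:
U = -3 (U = 4 - (-54 + 61) = 4 - 1*7 = 4 - 7 = -3)
(48 + U)*126 = (48 - 3)*126 = 45*126 = 5670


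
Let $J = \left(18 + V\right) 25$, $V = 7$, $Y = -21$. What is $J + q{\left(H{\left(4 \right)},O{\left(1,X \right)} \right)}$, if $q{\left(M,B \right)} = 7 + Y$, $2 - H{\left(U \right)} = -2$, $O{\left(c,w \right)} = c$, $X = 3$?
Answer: $611$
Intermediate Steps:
$H{\left(U \right)} = 4$ ($H{\left(U \right)} = 2 - -2 = 2 + 2 = 4$)
$q{\left(M,B \right)} = -14$ ($q{\left(M,B \right)} = 7 - 21 = -14$)
$J = 625$ ($J = \left(18 + 7\right) 25 = 25 \cdot 25 = 625$)
$J + q{\left(H{\left(4 \right)},O{\left(1,X \right)} \right)} = 625 - 14 = 611$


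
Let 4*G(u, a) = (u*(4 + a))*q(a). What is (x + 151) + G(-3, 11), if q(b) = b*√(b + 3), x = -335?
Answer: -184 - 495*√14/4 ≈ -647.03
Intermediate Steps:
q(b) = b*√(3 + b)
G(u, a) = a*u*√(3 + a)*(4 + a)/4 (G(u, a) = ((u*(4 + a))*(a*√(3 + a)))/4 = (a*u*√(3 + a)*(4 + a))/4 = a*u*√(3 + a)*(4 + a)/4)
(x + 151) + G(-3, 11) = (-335 + 151) + (¼)*11*(-3)*√(3 + 11)*(4 + 11) = -184 + (¼)*11*(-3)*√14*15 = -184 - 495*√14/4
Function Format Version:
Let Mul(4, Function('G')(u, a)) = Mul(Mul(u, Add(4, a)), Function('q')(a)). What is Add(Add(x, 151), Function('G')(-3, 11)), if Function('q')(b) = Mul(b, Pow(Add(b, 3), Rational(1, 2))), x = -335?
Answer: Add(-184, Mul(Rational(-495, 4), Pow(14, Rational(1, 2)))) ≈ -647.03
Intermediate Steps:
Function('q')(b) = Mul(b, Pow(Add(3, b), Rational(1, 2)))
Function('G')(u, a) = Mul(Rational(1, 4), a, u, Pow(Add(3, a), Rational(1, 2)), Add(4, a)) (Function('G')(u, a) = Mul(Rational(1, 4), Mul(Mul(u, Add(4, a)), Mul(a, Pow(Add(3, a), Rational(1, 2))))) = Mul(Rational(1, 4), Mul(a, u, Pow(Add(3, a), Rational(1, 2)), Add(4, a))) = Mul(Rational(1, 4), a, u, Pow(Add(3, a), Rational(1, 2)), Add(4, a)))
Add(Add(x, 151), Function('G')(-3, 11)) = Add(Add(-335, 151), Mul(Rational(1, 4), 11, -3, Pow(Add(3, 11), Rational(1, 2)), Add(4, 11))) = Add(-184, Mul(Rational(1, 4), 11, -3, Pow(14, Rational(1, 2)), 15)) = Add(-184, Mul(Rational(-495, 4), Pow(14, Rational(1, 2))))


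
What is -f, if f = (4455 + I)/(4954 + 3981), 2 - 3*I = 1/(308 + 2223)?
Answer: -11277292/22614485 ≈ -0.49868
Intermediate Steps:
I = 1687/2531 (I = 2/3 - 1/(3*(308 + 2223)) = 2/3 - 1/3/2531 = 2/3 - 1/3*1/2531 = 2/3 - 1/7593 = 1687/2531 ≈ 0.66654)
f = 11277292/22614485 (f = (4455 + 1687/2531)/(4954 + 3981) = (11277292/2531)/8935 = (11277292/2531)*(1/8935) = 11277292/22614485 ≈ 0.49868)
-f = -1*11277292/22614485 = -11277292/22614485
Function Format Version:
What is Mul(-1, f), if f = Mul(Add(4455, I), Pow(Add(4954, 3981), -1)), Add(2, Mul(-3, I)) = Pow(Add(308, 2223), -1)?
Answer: Rational(-11277292, 22614485) ≈ -0.49868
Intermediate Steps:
I = Rational(1687, 2531) (I = Add(Rational(2, 3), Mul(Rational(-1, 3), Pow(Add(308, 2223), -1))) = Add(Rational(2, 3), Mul(Rational(-1, 3), Pow(2531, -1))) = Add(Rational(2, 3), Mul(Rational(-1, 3), Rational(1, 2531))) = Add(Rational(2, 3), Rational(-1, 7593)) = Rational(1687, 2531) ≈ 0.66654)
f = Rational(11277292, 22614485) (f = Mul(Add(4455, Rational(1687, 2531)), Pow(Add(4954, 3981), -1)) = Mul(Rational(11277292, 2531), Pow(8935, -1)) = Mul(Rational(11277292, 2531), Rational(1, 8935)) = Rational(11277292, 22614485) ≈ 0.49868)
Mul(-1, f) = Mul(-1, Rational(11277292, 22614485)) = Rational(-11277292, 22614485)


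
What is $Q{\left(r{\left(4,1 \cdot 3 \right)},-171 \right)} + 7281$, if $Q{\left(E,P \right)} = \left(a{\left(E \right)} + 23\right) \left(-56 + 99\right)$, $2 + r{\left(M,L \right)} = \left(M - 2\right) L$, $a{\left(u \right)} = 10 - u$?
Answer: $8528$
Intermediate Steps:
$r{\left(M,L \right)} = -2 + L \left(-2 + M\right)$ ($r{\left(M,L \right)} = -2 + \left(M - 2\right) L = -2 + \left(-2 + M\right) L = -2 + L \left(-2 + M\right)$)
$Q{\left(E,P \right)} = 1419 - 43 E$ ($Q{\left(E,P \right)} = \left(\left(10 - E\right) + 23\right) \left(-56 + 99\right) = \left(33 - E\right) 43 = 1419 - 43 E$)
$Q{\left(r{\left(4,1 \cdot 3 \right)},-171 \right)} + 7281 = \left(1419 - 43 \left(-2 - 2 \cdot 1 \cdot 3 + 1 \cdot 3 \cdot 4\right)\right) + 7281 = \left(1419 - 43 \left(-2 - 6 + 3 \cdot 4\right)\right) + 7281 = \left(1419 - 43 \left(-2 - 6 + 12\right)\right) + 7281 = \left(1419 - 172\right) + 7281 = 1247 + 7281 = 8528$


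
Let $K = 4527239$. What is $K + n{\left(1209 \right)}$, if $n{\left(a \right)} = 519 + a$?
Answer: $4528967$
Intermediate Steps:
$K + n{\left(1209 \right)} = 4527239 + \left(519 + 1209\right) = 4527239 + 1728 = 4528967$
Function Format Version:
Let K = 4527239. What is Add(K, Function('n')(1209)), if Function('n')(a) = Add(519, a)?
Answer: 4528967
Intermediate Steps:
Add(K, Function('n')(1209)) = Add(4527239, Add(519, 1209)) = Add(4527239, 1728) = 4528967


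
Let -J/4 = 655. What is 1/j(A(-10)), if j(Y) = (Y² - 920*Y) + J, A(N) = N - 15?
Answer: 1/21005 ≈ 4.7608e-5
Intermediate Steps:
J = -2620 (J = -4*655 = -2620)
A(N) = -15 + N
j(Y) = -2620 + Y² - 920*Y (j(Y) = (Y² - 920*Y) - 2620 = -2620 + Y² - 920*Y)
1/j(A(-10)) = 1/(-2620 + (-15 - 10)² - 920*(-15 - 10)) = 1/(-2620 + (-25)² - 920*(-25)) = 1/(-2620 + 625 + 23000) = 1/21005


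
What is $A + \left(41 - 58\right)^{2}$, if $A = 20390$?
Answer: $20679$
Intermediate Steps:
$A + \left(41 - 58\right)^{2} = 20390 + \left(41 - 58\right)^{2} = 20390 + \left(-17\right)^{2} = 20390 + 289 = 20679$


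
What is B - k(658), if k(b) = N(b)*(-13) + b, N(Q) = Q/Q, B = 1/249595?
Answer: -160988774/249595 ≈ -645.00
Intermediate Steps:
B = 1/249595 ≈ 4.0065e-6
N(Q) = 1
k(b) = -13 + b (k(b) = 1*(-13) + b = -13 + b)
B - k(658) = 1/249595 - (-13 + 658) = 1/249595 - 1*645 = 1/249595 - 645 = -160988774/249595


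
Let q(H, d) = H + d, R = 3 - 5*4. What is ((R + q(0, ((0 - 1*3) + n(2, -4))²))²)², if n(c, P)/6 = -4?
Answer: 256992219136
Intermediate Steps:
n(c, P) = -24 (n(c, P) = 6*(-4) = -24)
R = -17 (R = 3 - 20 = -17)
((R + q(0, ((0 - 1*3) + n(2, -4))²))²)² = ((-17 + (0 + ((0 - 1*3) - 24)²))²)² = ((-17 + (0 + ((0 - 3) - 24)²))²)² = ((-17 + (0 + (-3 - 24)²))²)² = ((-17 + (0 + (-27)²))²)² = ((-17 + (0 + 729))²)² = ((-17 + 729)²)² = (712²)² = 506944² = 256992219136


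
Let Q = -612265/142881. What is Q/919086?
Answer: -612265/131319926766 ≈ -4.6624e-6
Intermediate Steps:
Q = -612265/142881 (Q = -612265*1/142881 = -612265/142881 ≈ -4.2851)
Q/919086 = -612265/142881/919086 = -612265/142881*1/919086 = -612265/131319926766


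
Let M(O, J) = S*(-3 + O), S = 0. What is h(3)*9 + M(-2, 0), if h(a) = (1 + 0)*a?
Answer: 27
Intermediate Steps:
h(a) = a (h(a) = 1*a = a)
M(O, J) = 0 (M(O, J) = 0*(-3 + O) = 0)
h(3)*9 + M(-2, 0) = 3*9 + 0 = 27 + 0 = 27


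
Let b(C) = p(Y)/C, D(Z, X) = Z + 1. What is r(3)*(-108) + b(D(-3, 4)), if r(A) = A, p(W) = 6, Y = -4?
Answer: -327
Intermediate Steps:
D(Z, X) = 1 + Z
b(C) = 6/C
r(3)*(-108) + b(D(-3, 4)) = 3*(-108) + 6/(1 - 3) = -324 + 6/(-2) = -324 + 6*(-1/2) = -324 - 3 = -327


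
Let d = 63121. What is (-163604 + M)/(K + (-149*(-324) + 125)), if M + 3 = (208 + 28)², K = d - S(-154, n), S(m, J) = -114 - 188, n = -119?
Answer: -107911/111824 ≈ -0.96501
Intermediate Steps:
S(m, J) = -302
K = 63423 (K = 63121 - 1*(-302) = 63121 + 302 = 63423)
M = 55693 (M = -3 + (208 + 28)² = -3 + 236² = -3 + 55696 = 55693)
(-163604 + M)/(K + (-149*(-324) + 125)) = (-163604 + 55693)/(63423 + (-149*(-324) + 125)) = -107911/(63423 + (48276 + 125)) = -107911/(63423 + 48401) = -107911/111824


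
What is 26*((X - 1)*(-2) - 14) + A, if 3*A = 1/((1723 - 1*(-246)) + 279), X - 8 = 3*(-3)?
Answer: -1753439/6744 ≈ -260.00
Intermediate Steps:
X = -1 (X = 8 + 3*(-3) = 8 - 9 = -1)
A = 1/6744 (A = 1/(3*((1723 - 1*(-246)) + 279)) = 1/(3*((1723 + 246) + 279)) = 1/(3*(1969 + 279)) = (⅓)/2248 = (⅓)*(1/2248) = 1/6744 ≈ 0.00014828)
26*((X - 1)*(-2) - 14) + A = 26*((-1 - 1)*(-2) - 14) + 1/6744 = 26*(-2*(-2) - 14) + 1/6744 = 26*(4 - 14) + 1/6744 = 26*(-10) + 1/6744 = -260 + 1/6744 = -1753439/6744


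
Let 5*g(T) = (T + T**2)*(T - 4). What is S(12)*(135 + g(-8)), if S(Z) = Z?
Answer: 36/5 ≈ 7.2000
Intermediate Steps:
g(T) = (-4 + T)*(T + T**2)/5 (g(T) = ((T + T**2)*(T - 4))/5 = ((T + T**2)*(-4 + T))/5 = ((-4 + T)*(T + T**2))/5 = (-4 + T)*(T + T**2)/5)
S(12)*(135 + g(-8)) = 12*(135 + (1/5)*(-8)*(-4 + (-8)**2 - 3*(-8))) = 12*(135 + (1/5)*(-8)*(-4 + 64 + 24)) = 12*(135 + (1/5)*(-8)*84) = 12*(135 - 672/5) = 12*(3/5) = 36/5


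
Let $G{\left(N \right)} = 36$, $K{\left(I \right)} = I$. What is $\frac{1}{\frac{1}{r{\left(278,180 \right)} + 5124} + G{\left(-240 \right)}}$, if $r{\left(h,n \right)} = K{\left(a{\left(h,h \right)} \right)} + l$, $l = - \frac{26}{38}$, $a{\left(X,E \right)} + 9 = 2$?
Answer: $\frac{97210}{3499579} \approx 0.027778$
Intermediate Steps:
$a{\left(X,E \right)} = -7$ ($a{\left(X,E \right)} = -9 + 2 = -7$)
$l = - \frac{13}{19}$ ($l = \left(-26\right) \frac{1}{38} = - \frac{13}{19} \approx -0.68421$)
$r{\left(h,n \right)} = - \frac{146}{19}$ ($r{\left(h,n \right)} = -7 - \frac{13}{19} = - \frac{146}{19}$)
$\frac{1}{\frac{1}{r{\left(278,180 \right)} + 5124} + G{\left(-240 \right)}} = \frac{1}{\frac{1}{- \frac{146}{19} + 5124} + 36} = \frac{1}{\frac{1}{\frac{97210}{19}} + 36} = \frac{1}{\frac{19}{97210} + 36} = \frac{1}{\frac{3499579}{97210}} = \frac{97210}{3499579}$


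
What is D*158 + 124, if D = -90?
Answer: -14096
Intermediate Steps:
D*158 + 124 = -90*158 + 124 = -14220 + 124 = -14096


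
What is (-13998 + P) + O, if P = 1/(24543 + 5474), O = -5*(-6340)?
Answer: 531360935/30017 ≈ 17702.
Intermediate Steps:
O = 31700
P = 1/30017 ≈ 3.3314e-5
(-13998 + P) + O = (-13998 + 1/30017) + 31700 = -420177965/30017 + 31700 = 531360935/30017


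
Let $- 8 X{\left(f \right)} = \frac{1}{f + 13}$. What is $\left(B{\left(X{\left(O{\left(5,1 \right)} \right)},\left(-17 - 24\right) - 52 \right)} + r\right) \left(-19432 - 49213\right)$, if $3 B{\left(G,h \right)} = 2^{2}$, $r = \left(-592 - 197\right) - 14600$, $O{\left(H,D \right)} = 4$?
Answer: $\frac{3168859135}{3} \approx 1.0563 \cdot 10^{9}$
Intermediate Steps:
$r = -15389$ ($r = -789 - 14600 = -15389$)
$X{\left(f \right)} = - \frac{1}{8 \left(13 + f\right)}$ ($X{\left(f \right)} = - \frac{1}{8 \left(f + 13\right)} = - \frac{1}{8 \left(13 + f\right)}$)
$B{\left(G,h \right)} = \frac{4}{3}$ ($B{\left(G,h \right)} = \frac{2^{2}}{3} = \frac{1}{3} \cdot 4 = \frac{4}{3}$)
$\left(B{\left(X{\left(O{\left(5,1 \right)} \right)},\left(-17 - 24\right) - 52 \right)} + r\right) \left(-19432 - 49213\right) = \left(\frac{4}{3} - 15389\right) \left(-19432 - 49213\right) = \left(- \frac{46163}{3}\right) \left(-68645\right) = \frac{3168859135}{3}$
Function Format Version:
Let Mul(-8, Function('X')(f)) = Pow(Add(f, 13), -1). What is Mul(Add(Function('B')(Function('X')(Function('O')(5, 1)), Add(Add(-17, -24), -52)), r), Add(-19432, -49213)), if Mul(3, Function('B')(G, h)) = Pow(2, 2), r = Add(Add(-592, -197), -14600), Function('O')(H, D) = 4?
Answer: Rational(3168859135, 3) ≈ 1.0563e+9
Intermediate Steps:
r = -15389 (r = Add(-789, -14600) = -15389)
Function('X')(f) = Mul(Rational(-1, 8), Pow(Add(13, f), -1)) (Function('X')(f) = Mul(Rational(-1, 8), Pow(Add(f, 13), -1)) = Mul(Rational(-1, 8), Pow(Add(13, f), -1)))
Function('B')(G, h) = Rational(4, 3) (Function('B')(G, h) = Mul(Rational(1, 3), Pow(2, 2)) = Mul(Rational(1, 3), 4) = Rational(4, 3))
Mul(Add(Function('B')(Function('X')(Function('O')(5, 1)), Add(Add(-17, -24), -52)), r), Add(-19432, -49213)) = Mul(Add(Rational(4, 3), -15389), Add(-19432, -49213)) = Mul(Rational(-46163, 3), -68645) = Rational(3168859135, 3)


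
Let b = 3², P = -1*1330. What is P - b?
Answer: -1339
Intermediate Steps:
P = -1330
b = 9
P - b = -1330 - 1*9 = -1330 - 9 = -1339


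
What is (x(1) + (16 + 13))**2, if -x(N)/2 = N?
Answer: 729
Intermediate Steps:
x(N) = -2*N
(x(1) + (16 + 13))**2 = (-2*1 + (16 + 13))**2 = (-2 + 29)**2 = 27**2 = 729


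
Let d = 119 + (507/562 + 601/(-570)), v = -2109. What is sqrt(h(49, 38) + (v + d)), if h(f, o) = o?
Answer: I*sqrt(12520337779605)/80085 ≈ 44.183*I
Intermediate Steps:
d = 9517922/80085 (d = 119 + (507*(1/562) + 601*(-1/570)) = 119 + (507/562 - 601/570) = 119 - 12193/80085 = 9517922/80085 ≈ 118.85)
sqrt(h(49, 38) + (v + d)) = sqrt(38 + (-2109 + 9517922/80085)) = sqrt(38 - 159381343/80085) = sqrt(-156338113/80085) = I*sqrt(12520337779605)/80085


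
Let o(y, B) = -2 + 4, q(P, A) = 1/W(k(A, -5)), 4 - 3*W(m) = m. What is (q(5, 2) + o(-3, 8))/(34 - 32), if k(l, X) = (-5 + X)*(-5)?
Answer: 89/92 ≈ 0.96739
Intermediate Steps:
k(l, X) = 25 - 5*X
W(m) = 4/3 - m/3
q(P, A) = -3/46 (q(P, A) = 1/(4/3 - (25 - 5*(-5))/3) = 1/(4/3 - (25 + 25)/3) = 1/(4/3 - ⅓*50) = 1/(4/3 - 50/3) = 1/(-46/3) = -3/46)
o(y, B) = 2
(q(5, 2) + o(-3, 8))/(34 - 32) = (-3/46 + 2)/(34 - 32) = (89/46)/2 = (½)*(89/46) = 89/92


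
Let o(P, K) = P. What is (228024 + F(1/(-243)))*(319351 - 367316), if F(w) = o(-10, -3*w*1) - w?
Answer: -2657616084895/243 ≈ -1.0937e+10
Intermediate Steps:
F(w) = -10 - w
(228024 + F(1/(-243)))*(319351 - 367316) = (228024 + (-10 - 1/(-243)))*(319351 - 367316) = (228024 + (-10 - 1*(-1/243)))*(-47965) = (228024 + (-10 + 1/243))*(-47965) = (228024 - 2429/243)*(-47965) = (55407403/243)*(-47965) = -2657616084895/243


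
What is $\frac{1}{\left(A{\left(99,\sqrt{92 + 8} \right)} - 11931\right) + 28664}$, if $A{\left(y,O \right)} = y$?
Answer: $\frac{1}{16832} \approx 5.9411 \cdot 10^{-5}$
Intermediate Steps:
$\frac{1}{\left(A{\left(99,\sqrt{92 + 8} \right)} - 11931\right) + 28664} = \frac{1}{\left(99 - 11931\right) + 28664} = \frac{1}{-11832 + 28664} = \frac{1}{16832}$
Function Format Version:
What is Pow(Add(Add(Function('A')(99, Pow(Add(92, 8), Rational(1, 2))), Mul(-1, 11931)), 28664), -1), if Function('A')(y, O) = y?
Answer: Rational(1, 16832) ≈ 5.9411e-5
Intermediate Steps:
Pow(Add(Add(Function('A')(99, Pow(Add(92, 8), Rational(1, 2))), Mul(-1, 11931)), 28664), -1) = Pow(Add(Add(99, Mul(-1, 11931)), 28664), -1) = Pow(Add(Add(99, -11931), 28664), -1) = Pow(Add(-11832, 28664), -1) = Pow(16832, -1) = Rational(1, 16832)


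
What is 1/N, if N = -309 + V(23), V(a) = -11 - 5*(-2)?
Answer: -1/310 ≈ -0.0032258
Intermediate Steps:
V(a) = -1 (V(a) = -11 + 10 = -1)
N = -310 (N = -309 - 1 = -310)
1/N = 1/(-310) = -1/310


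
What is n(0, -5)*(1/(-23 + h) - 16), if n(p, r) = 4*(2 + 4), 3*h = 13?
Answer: -2697/7 ≈ -385.29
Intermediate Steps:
h = 13/3 (h = (1/3)*13 = 13/3 ≈ 4.3333)
n(p, r) = 24 (n(p, r) = 4*6 = 24)
n(0, -5)*(1/(-23 + h) - 16) = 24*(1/(-23 + 13/3) - 16) = 24*(1/(-56/3) - 16) = 24*(-3/56 - 16) = 24*(-899/56) = -2697/7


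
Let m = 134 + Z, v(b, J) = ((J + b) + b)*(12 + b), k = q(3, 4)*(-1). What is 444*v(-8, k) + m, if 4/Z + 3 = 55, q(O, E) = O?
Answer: -436929/13 ≈ -33610.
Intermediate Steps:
Z = 1/13 (Z = 4/(-3 + 55) = 4/52 = 4*(1/52) = 1/13 ≈ 0.076923)
k = -3 (k = 3*(-1) = -3)
v(b, J) = (12 + b)*(J + 2*b) (v(b, J) = (J + 2*b)*(12 + b) = (12 + b)*(J + 2*b))
m = 1743/13 (m = 134 + 1/13 = 1743/13 ≈ 134.08)
444*v(-8, k) + m = 444*(2*(-8)**2 + 12*(-3) + 24*(-8) - 3*(-8)) + 1743/13 = 444*(2*64 - 36 - 192 + 24) + 1743/13 = 444*(128 - 36 - 192 + 24) + 1743/13 = 444*(-76) + 1743/13 = -33744 + 1743/13 = -436929/13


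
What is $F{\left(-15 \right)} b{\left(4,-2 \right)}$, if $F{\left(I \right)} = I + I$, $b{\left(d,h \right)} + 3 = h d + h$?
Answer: $390$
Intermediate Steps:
$b{\left(d,h \right)} = -3 + h + d h$ ($b{\left(d,h \right)} = -3 + \left(h d + h\right) = -3 + \left(d h + h\right) = -3 + \left(h + d h\right) = -3 + h + d h$)
$F{\left(I \right)} = 2 I$
$F{\left(-15 \right)} b{\left(4,-2 \right)} = 2 \left(-15\right) \left(-3 - 2 + 4 \left(-2\right)\right) = - 30 \left(-3 - 2 - 8\right) = \left(-30\right) \left(-13\right) = 390$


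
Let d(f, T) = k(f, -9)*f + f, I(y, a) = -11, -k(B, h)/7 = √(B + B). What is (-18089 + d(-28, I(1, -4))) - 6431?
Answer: -24548 + 392*I*√14 ≈ -24548.0 + 1466.7*I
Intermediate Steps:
k(B, h) = -7*√2*√B (k(B, h) = -7*√(B + B) = -7*√2*√B)
d(f, T) = f - 7*√2*f^(3/2) (d(f, T) = (-7*√2*√f)*f + f = -7*√2*f^(3/2) + f = f - 7*√2*f^(3/2))
(-18089 + d(-28, I(1, -4))) - 6431 = (-18089 + (-28 - 7*√2*(-28)^(3/2))) - 6431 = (-18089 + (-28 - 7*√2*(-56*I*√7))) - 6431 = (-18089 + (-28 + 392*I*√14)) - 6431 = (-18117 + 392*I*√14) - 6431 = -24548 + 392*I*√14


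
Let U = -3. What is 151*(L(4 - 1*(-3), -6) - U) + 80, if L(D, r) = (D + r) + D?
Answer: 1741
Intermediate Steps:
L(D, r) = r + 2*D
151*(L(4 - 1*(-3), -6) - U) + 80 = 151*((-6 + 2*(4 - 1*(-3))) - 1*(-3)) + 80 = 151*((-6 + 2*(4 + 3)) + 3) + 80 = 151*((-6 + 2*7) + 3) + 80 = 151*((-6 + 14) + 3) + 80 = 151*(8 + 3) + 80 = 151*11 + 80 = 1661 + 80 = 1741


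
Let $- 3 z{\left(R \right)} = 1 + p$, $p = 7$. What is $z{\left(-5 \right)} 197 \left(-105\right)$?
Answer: $55160$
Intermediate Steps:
$z{\left(R \right)} = - \frac{8}{3}$ ($z{\left(R \right)} = - \frac{1 + 7}{3} = \left(- \frac{1}{3}\right) 8 = - \frac{8}{3}$)
$z{\left(-5 \right)} 197 \left(-105\right) = \left(- \frac{8}{3}\right) 197 \left(-105\right) = \left(- \frac{1576}{3}\right) \left(-105\right) = 55160$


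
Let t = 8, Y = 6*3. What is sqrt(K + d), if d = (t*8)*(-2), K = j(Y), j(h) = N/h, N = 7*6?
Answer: I*sqrt(1131)/3 ≈ 11.21*I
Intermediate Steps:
N = 42
Y = 18
j(h) = 42/h
K = 7/3 (K = 42/18 = 42*(1/18) = 7/3 ≈ 2.3333)
d = -128 (d = (8*8)*(-2) = 64*(-2) = -128)
sqrt(K + d) = sqrt(7/3 - 128) = sqrt(-377/3) = I*sqrt(1131)/3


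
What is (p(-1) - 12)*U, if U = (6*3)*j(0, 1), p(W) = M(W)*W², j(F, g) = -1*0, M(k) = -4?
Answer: 0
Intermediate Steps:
j(F, g) = 0
p(W) = -4*W²
U = 0 (U = (6*3)*0 = 18*0 = 0)
(p(-1) - 12)*U = (-4*(-1)² - 12)*0 = (-4*1 - 12)*0 = (-4 - 12)*0 = -16*0 = 0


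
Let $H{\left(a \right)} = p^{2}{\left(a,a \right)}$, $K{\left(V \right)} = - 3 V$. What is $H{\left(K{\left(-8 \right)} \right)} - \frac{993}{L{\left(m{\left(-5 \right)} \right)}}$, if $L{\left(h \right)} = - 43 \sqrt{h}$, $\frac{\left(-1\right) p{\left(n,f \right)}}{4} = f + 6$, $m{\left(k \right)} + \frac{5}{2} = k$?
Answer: $14400 - \frac{331 i \sqrt{30}}{215} \approx 14400.0 - 8.4324 i$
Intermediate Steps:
$m{\left(k \right)} = - \frac{5}{2} + k$
$p{\left(n,f \right)} = -24 - 4 f$ ($p{\left(n,f \right)} = - 4 \left(f + 6\right) = - 4 \left(6 + f\right) = -24 - 4 f$)
$H{\left(a \right)} = \left(-24 - 4 a\right)^{2}$
$H{\left(K{\left(-8 \right)} \right)} - \frac{993}{L{\left(m{\left(-5 \right)} \right)}} = 16 \left(6 - -24\right)^{2} - \frac{993}{\left(-43\right) \sqrt{- \frac{5}{2} - 5}} = 16 \left(6 + 24\right)^{2} - \frac{993}{\left(-43\right) \sqrt{- \frac{15}{2}}} = 16 \cdot 30^{2} - \frac{993}{\left(-43\right) \frac{i \sqrt{30}}{2}} = 16 \cdot 900 - \frac{993}{\left(- \frac{43}{2}\right) i \sqrt{30}} = 14400 - 993 \frac{i \sqrt{30}}{645} = 14400 - \frac{331 i \sqrt{30}}{215}$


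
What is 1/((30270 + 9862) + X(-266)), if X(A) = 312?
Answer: 1/40444 ≈ 2.4726e-5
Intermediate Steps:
1/((30270 + 9862) + X(-266)) = 1/((30270 + 9862) + 312) = 1/(40132 + 312) = 1/40444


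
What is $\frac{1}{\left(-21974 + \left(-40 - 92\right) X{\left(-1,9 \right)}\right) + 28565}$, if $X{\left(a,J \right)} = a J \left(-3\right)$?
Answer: $\frac{1}{3027} \approx 0.00033036$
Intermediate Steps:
$X{\left(a,J \right)} = - 3 J a$ ($X{\left(a,J \right)} = J a \left(-3\right) = - 3 J a$)
$\frac{1}{\left(-21974 + \left(-40 - 92\right) X{\left(-1,9 \right)}\right) + 28565} = \frac{1}{\left(-21974 + \left(-40 - 92\right) \left(\left(-3\right) 9 \left(-1\right)\right)\right) + 28565} = \frac{1}{\left(-21974 - 3564\right) + 28565} = \frac{1}{-25538 + 28565} = \frac{1}{3027}$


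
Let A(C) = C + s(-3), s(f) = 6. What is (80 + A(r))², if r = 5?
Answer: 8281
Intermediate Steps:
A(C) = 6 + C (A(C) = C + 6 = 6 + C)
(80 + A(r))² = (80 + (6 + 5))² = (80 + 11)² = 91² = 8281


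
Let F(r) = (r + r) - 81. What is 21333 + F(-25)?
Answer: 21202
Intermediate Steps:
F(r) = -81 + 2*r (F(r) = 2*r - 81 = -81 + 2*r)
21333 + F(-25) = 21333 + (-81 + 2*(-25)) = 21333 + (-81 - 50) = 21333 - 131 = 21202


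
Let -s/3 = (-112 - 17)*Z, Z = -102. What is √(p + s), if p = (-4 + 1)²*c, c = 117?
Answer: 3*I*√4269 ≈ 196.01*I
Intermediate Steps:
s = -39474 (s = -3*(-112 - 17)*(-102) = -(-387)*(-102) = -3*13158 = -39474)
p = 1053 (p = (-4 + 1)²*117 = (-3)²*117 = 9*117 = 1053)
√(p + s) = √(1053 - 39474) = √(-38421) = 3*I*√4269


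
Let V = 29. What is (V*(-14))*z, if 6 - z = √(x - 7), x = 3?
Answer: -2436 + 812*I ≈ -2436.0 + 812.0*I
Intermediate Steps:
z = 6 - 2*I (z = 6 - √(3 - 7) = 6 - √(-4) = 6 - 2*I ≈ 6.0 - 2.0*I)
(V*(-14))*z = (29*(-14))*(6 - 2*I) = -406*(6 - 2*I) = -2436 + 812*I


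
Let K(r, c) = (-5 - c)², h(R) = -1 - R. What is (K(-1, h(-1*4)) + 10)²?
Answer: 5476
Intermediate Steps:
(K(-1, h(-1*4)) + 10)² = ((5 + (-1 - (-1)*4))² + 10)² = ((5 + (-1 - 1*(-4)))² + 10)² = ((5 + (-1 + 4))² + 10)² = ((5 + 3)² + 10)² = (8² + 10)² = (64 + 10)² = 74² = 5476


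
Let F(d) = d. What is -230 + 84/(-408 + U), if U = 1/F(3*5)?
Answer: -1408630/6119 ≈ -230.21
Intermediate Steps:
U = 1/15 (U = 1/(3*5) = 1/15 ≈ 0.066667)
-230 + 84/(-408 + U) = -230 + 84/(-408 + 1/15) = -230 + 84/(-6119/15) = -230 - 15/6119*84 = -230 - 1260/6119 = -1408630/6119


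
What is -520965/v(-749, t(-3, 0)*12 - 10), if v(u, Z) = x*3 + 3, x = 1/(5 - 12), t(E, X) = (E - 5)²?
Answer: -405195/2 ≈ -2.0260e+5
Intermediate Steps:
t(E, X) = (-5 + E)²
x = -⅐ (x = 1/(-7) = -⅐ ≈ -0.14286)
v(u, Z) = 18/7 (v(u, Z) = -⅐*3 + 3 = -3/7 + 3 = 18/7)
-520965/v(-749, t(-3, 0)*12 - 10) = -520965/18/7 = -520965*7/18 = -405195/2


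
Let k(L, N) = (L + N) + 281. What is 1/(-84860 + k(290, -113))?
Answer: -1/84402 ≈ -1.1848e-5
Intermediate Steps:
k(L, N) = 281 + L + N
1/(-84860 + k(290, -113)) = 1/(-84860 + (281 + 290 - 113)) = 1/(-84860 + 458) = 1/(-84402) = -1/84402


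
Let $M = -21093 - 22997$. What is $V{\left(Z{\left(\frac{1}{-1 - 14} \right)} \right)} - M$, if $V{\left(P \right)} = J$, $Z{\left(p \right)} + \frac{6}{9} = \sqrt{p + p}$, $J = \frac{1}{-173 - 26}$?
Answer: $\frac{8773909}{199} \approx 44090.0$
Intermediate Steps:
$J = - \frac{1}{199}$ ($J = \frac{1}{-199} = - \frac{1}{199} \approx -0.0050251$)
$Z{\left(p \right)} = - \frac{2}{3} + \sqrt{2} \sqrt{p}$ ($Z{\left(p \right)} = - \frac{2}{3} + \sqrt{p + p} = - \frac{2}{3} + \sqrt{2 p} = - \frac{2}{3} + \sqrt{2} \sqrt{p}$)
$V{\left(P \right)} = - \frac{1}{199}$
$M = -44090$ ($M = -21093 - 22997 = -44090$)
$V{\left(Z{\left(\frac{1}{-1 - 14} \right)} \right)} - M = - \frac{1}{199} - -44090 = - \frac{1}{199} + 44090 = \frac{8773909}{199}$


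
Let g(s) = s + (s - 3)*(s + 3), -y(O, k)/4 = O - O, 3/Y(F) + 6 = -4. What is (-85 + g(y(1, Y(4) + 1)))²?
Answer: 8836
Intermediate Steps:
Y(F) = -3/10 (Y(F) = 3/(-6 - 4) = 3/(-10) = 3*(-⅒) = -3/10)
y(O, k) = 0 (y(O, k) = -4*(O - O) = -4*0 = 0)
g(s) = s + (-3 + s)*(3 + s)
(-85 + g(y(1, Y(4) + 1)))² = (-85 + (-9 + 0 + 0²))² = (-85 + (-9 + 0 + 0))² = (-85 - 9)² = (-94)² = 8836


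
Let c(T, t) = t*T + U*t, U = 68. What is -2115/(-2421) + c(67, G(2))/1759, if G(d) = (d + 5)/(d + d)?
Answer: 1907665/1892684 ≈ 1.0079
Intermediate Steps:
G(d) = (5 + d)/(2*d) (G(d) = (5 + d)/((2*d)) = (5 + d)*(1/(2*d)) = (5 + d)/(2*d))
c(T, t) = 68*t + T*t (c(T, t) = t*T + 68*t = T*t + 68*t = 68*t + T*t)
-2115/(-2421) + c(67, G(2))/1759 = -2115/(-2421) + (((½)*(5 + 2)/2)*(68 + 67))/1759 = -2115*(-1/2421) + (((½)*(½)*7)*135)*(1/1759) = 235/269 + ((7/4)*135)*(1/1759) = 235/269 + (945/4)*(1/1759) = 235/269 + 945/7036 = 1907665/1892684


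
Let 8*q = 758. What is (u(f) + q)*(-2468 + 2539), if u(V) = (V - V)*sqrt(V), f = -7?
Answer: 26909/4 ≈ 6727.3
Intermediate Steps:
q = 379/4 (q = (1/8)*758 = 379/4 ≈ 94.750)
u(V) = 0 (u(V) = 0*sqrt(V) = 0)
(u(f) + q)*(-2468 + 2539) = (0 + 379/4)*(-2468 + 2539) = (379/4)*71 = 26909/4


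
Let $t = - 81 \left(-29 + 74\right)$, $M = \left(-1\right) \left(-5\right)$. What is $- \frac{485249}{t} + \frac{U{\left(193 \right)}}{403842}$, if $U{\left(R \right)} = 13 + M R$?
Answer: $\frac{32661248578}{245334015} \approx 133.13$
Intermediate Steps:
$M = 5$
$U{\left(R \right)} = 13 + 5 R$
$t = -3645$ ($t = \left(-81\right) 45 = -3645$)
$- \frac{485249}{t} + \frac{U{\left(193 \right)}}{403842} = - \frac{485249}{-3645} + \frac{13 + 5 \cdot 193}{403842} = \left(-485249\right) \left(- \frac{1}{3645}\right) + \left(13 + 965\right) \frac{1}{403842} = \frac{485249}{3645} + 978 \cdot \frac{1}{403842} = \frac{485249}{3645} + \frac{163}{67307} = \frac{32661248578}{245334015}$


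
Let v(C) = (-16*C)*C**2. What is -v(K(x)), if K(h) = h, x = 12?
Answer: 27648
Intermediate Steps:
v(C) = -16*C**3
-v(K(x)) = -(-16)*12**3 = -(-16)*1728 = -1*(-27648) = 27648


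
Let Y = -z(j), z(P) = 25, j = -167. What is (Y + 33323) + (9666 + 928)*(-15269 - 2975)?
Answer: -193243638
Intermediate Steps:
Y = -25 (Y = -1*25 = -25)
(Y + 33323) + (9666 + 928)*(-15269 - 2975) = (-25 + 33323) + (9666 + 928)*(-15269 - 2975) = 33298 + 10594*(-18244) = 33298 - 193276936 = -193243638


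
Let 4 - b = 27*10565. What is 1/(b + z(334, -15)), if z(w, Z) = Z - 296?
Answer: -1/285562 ≈ -3.5019e-6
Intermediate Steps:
z(w, Z) = -296 + Z
b = -285251 (b = 4 - 27*10565 = 4 - 1*285255 = 4 - 285255 = -285251)
1/(b + z(334, -15)) = 1/(-285251 + (-296 - 15)) = 1/(-285251 - 311) = 1/(-285562) = -1/285562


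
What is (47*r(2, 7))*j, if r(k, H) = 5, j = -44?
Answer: -10340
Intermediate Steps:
(47*r(2, 7))*j = (47*5)*(-44) = 235*(-44) = -10340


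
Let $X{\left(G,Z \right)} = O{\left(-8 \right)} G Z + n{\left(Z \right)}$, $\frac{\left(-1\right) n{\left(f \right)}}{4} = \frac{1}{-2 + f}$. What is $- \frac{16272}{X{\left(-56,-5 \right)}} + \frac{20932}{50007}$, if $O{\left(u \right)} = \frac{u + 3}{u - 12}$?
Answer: $- \frac{2842828460}{12351729} \approx -230.16$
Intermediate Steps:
$O{\left(u \right)} = \frac{3 + u}{-12 + u}$
$n{\left(f \right)} = - \frac{4}{-2 + f}$
$X{\left(G,Z \right)} = - \frac{4}{-2 + Z} + \frac{G Z}{4}$ ($X{\left(G,Z \right)} = \frac{3 - 8}{-12 - 8} G Z - \frac{4}{-2 + Z} = \frac{1}{-20} \left(-5\right) G Z - \frac{4}{-2 + Z} = \left(- \frac{1}{20}\right) \left(-5\right) G Z - \frac{4}{-2 + Z} = \frac{G}{4} Z - \frac{4}{-2 + Z} = \frac{G Z}{4} - \frac{4}{-2 + Z} = - \frac{4}{-2 + Z} + \frac{G Z}{4}$)
$- \frac{16272}{X{\left(-56,-5 \right)}} + \frac{20932}{50007} = - \frac{16272}{\frac{1}{4} \frac{1}{-2 - 5} \left(-16 - - 280 \left(-2 - 5\right)\right)} + \frac{20932}{50007} = - \frac{16272}{\frac{1}{4} \frac{1}{-7} \left(-16 - \left(-280\right) \left(-7\right)\right)} + 20932 \cdot \frac{1}{50007} = - \frac{16272}{\frac{1}{4} \left(- \frac{1}{7}\right) \left(-16 - 1960\right)} + \frac{20932}{50007} = - \frac{16272}{\frac{1}{4} \left(- \frac{1}{7}\right) \left(-1976\right)} + \frac{20932}{50007} = - \frac{16272}{\frac{494}{7}} + \frac{20932}{50007} = \left(-16272\right) \frac{7}{494} + \frac{20932}{50007} = - \frac{56952}{247} + \frac{20932}{50007} = - \frac{2842828460}{12351729}$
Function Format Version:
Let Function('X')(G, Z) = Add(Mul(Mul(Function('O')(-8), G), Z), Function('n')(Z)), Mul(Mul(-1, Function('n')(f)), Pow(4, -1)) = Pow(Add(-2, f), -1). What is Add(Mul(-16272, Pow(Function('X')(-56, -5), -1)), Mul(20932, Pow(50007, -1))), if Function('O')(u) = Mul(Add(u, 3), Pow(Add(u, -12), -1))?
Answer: Rational(-2842828460, 12351729) ≈ -230.16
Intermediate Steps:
Function('O')(u) = Mul(Pow(Add(-12, u), -1), Add(3, u)) (Function('O')(u) = Mul(Add(3, u), Pow(Add(-12, u), -1)) = Mul(Pow(Add(-12, u), -1), Add(3, u)))
Function('n')(f) = Mul(-4, Pow(Add(-2, f), -1))
Function('X')(G, Z) = Add(Mul(-4, Pow(Add(-2, Z), -1)), Mul(Rational(1, 4), G, Z)) (Function('X')(G, Z) = Add(Mul(Mul(Mul(Pow(Add(-12, -8), -1), Add(3, -8)), G), Z), Mul(-4, Pow(Add(-2, Z), -1))) = Add(Mul(Mul(Mul(Pow(-20, -1), -5), G), Z), Mul(-4, Pow(Add(-2, Z), -1))) = Add(Mul(Mul(Mul(Rational(-1, 20), -5), G), Z), Mul(-4, Pow(Add(-2, Z), -1))) = Add(Mul(Mul(Rational(1, 4), G), Z), Mul(-4, Pow(Add(-2, Z), -1))) = Add(Mul(Rational(1, 4), G, Z), Mul(-4, Pow(Add(-2, Z), -1))) = Add(Mul(-4, Pow(Add(-2, Z), -1)), Mul(Rational(1, 4), G, Z)))
Add(Mul(-16272, Pow(Function('X')(-56, -5), -1)), Mul(20932, Pow(50007, -1))) = Add(Mul(-16272, Pow(Mul(Rational(1, 4), Pow(Add(-2, -5), -1), Add(-16, Mul(-56, -5, Add(-2, -5)))), -1)), Mul(20932, Pow(50007, -1))) = Add(Mul(-16272, Pow(Mul(Rational(1, 4), Pow(-7, -1), Add(-16, Mul(-56, -5, -7))), -1)), Mul(20932, Rational(1, 50007))) = Add(Mul(-16272, Pow(Mul(Rational(1, 4), Rational(-1, 7), Add(-16, -1960)), -1)), Rational(20932, 50007)) = Add(Mul(-16272, Pow(Mul(Rational(1, 4), Rational(-1, 7), -1976), -1)), Rational(20932, 50007)) = Add(Mul(-16272, Pow(Rational(494, 7), -1)), Rational(20932, 50007)) = Add(Mul(-16272, Rational(7, 494)), Rational(20932, 50007)) = Add(Rational(-56952, 247), Rational(20932, 50007)) = Rational(-2842828460, 12351729)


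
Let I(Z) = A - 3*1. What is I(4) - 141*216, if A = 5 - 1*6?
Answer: -30460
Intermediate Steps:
A = -1 (A = 5 - 6 = -1)
I(Z) = -4 (I(Z) = -1 - 3*1 = -1 - 3 = -4)
I(4) - 141*216 = -4 - 141*216 = -4 - 30456 = -30460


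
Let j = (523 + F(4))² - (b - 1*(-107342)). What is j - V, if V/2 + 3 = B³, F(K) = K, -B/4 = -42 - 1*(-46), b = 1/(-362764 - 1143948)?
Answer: 269076162521/1506712 ≈ 1.7859e+5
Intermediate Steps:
b = -1/1506712 (b = 1/(-1506712) = -1/1506712 ≈ -6.6370e-7)
B = -16 (B = -4*(-42 - 1*(-46)) = -4*(-42 + 46) = -4*4 = -16)
V = -8198 (V = -6 + 2*(-16)³ = -6 + 2*(-4096) = -6 - 8192 = -8198)
j = 256724137545/1506712 (j = (523 + 4)² - (-1/1506712 - 1*(-107342)) = 527² - (-1/1506712 + 107342) = 277729 - 1*161733479503/1506712 = 277729 - 161733479503/1506712 = 256724137545/1506712 ≈ 1.7039e+5)
j - V = 256724137545/1506712 - 1*(-8198) = 256724137545/1506712 + 8198 = 269076162521/1506712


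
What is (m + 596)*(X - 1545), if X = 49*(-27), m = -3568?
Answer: 8523696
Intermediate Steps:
X = -1323
(m + 596)*(X - 1545) = (-3568 + 596)*(-1323 - 1545) = -2972*(-2868) = 8523696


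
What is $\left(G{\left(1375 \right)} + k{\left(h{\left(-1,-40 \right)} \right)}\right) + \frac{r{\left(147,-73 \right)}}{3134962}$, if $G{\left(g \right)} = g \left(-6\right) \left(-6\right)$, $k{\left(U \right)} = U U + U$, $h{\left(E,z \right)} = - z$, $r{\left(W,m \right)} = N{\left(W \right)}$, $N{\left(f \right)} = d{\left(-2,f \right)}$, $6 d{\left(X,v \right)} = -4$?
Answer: $\frac{240482935019}{4702443} \approx 51140.0$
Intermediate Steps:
$d{\left(X,v \right)} = - \frac{2}{3}$ ($d{\left(X,v \right)} = \frac{1}{6} \left(-4\right) = - \frac{2}{3}$)
$N{\left(f \right)} = - \frac{2}{3}$
$r{\left(W,m \right)} = - \frac{2}{3}$
$k{\left(U \right)} = U + U^{2}$ ($k{\left(U \right)} = U^{2} + U = U + U^{2}$)
$G{\left(g \right)} = 36 g$ ($G{\left(g \right)} = - 6 g \left(-6\right) = 36 g$)
$\left(G{\left(1375 \right)} + k{\left(h{\left(-1,-40 \right)} \right)}\right) + \frac{r{\left(147,-73 \right)}}{3134962} = \left(36 \cdot 1375 + \left(-1\right) \left(-40\right) \left(1 - -40\right)\right) - \frac{2}{3 \cdot 3134962} = \left(49500 + 40 \left(1 + 40\right)\right) - \frac{1}{4702443} = \left(49500 + 40 \cdot 41\right) - \frac{1}{4702443} = \left(49500 + 1640\right) - \frac{1}{4702443} = 51140 - \frac{1}{4702443} = \frac{240482935019}{4702443}$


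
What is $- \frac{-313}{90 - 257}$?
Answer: $- \frac{313}{167} \approx -1.8743$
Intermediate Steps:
$- \frac{-313}{90 - 257} = - \frac{-313}{-167} = - \frac{\left(-313\right) \left(-1\right)}{167} = \left(-1\right) \frac{313}{167} = - \frac{313}{167}$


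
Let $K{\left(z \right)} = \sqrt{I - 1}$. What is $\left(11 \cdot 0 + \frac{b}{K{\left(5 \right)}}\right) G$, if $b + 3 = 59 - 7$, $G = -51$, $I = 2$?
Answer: $-2499$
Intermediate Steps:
$b = 49$ ($b = -3 + \left(59 - 7\right) = -3 + 52 = 49$)
$K{\left(z \right)} = 1$ ($K{\left(z \right)} = \sqrt{2 - 1} = \sqrt{1} = 1$)
$\left(11 \cdot 0 + \frac{b}{K{\left(5 \right)}}\right) G = \left(11 \cdot 0 + \frac{49}{1}\right) \left(-51\right) = \left(0 + 49 \cdot 1\right) \left(-51\right) = \left(0 + 49\right) \left(-51\right) = 49 \left(-51\right) = -2499$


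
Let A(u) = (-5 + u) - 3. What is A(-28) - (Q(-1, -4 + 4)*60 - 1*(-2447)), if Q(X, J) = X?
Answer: -2423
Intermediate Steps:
A(u) = -8 + u
A(-28) - (Q(-1, -4 + 4)*60 - 1*(-2447)) = (-8 - 28) - (-1*60 - 1*(-2447)) = -36 - (-60 + 2447) = -36 - 1*2387 = -36 - 2387 = -2423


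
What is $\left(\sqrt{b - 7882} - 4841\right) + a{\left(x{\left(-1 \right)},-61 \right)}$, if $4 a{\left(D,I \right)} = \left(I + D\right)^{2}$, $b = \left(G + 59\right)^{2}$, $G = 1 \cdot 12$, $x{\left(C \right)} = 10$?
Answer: $- \frac{16763}{4} + i \sqrt{2841} \approx -4190.8 + 53.301 i$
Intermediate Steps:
$G = 12$
$b = 5041$ ($b = \left(12 + 59\right)^{2} = 71^{2} = 5041$)
$a{\left(D,I \right)} = \frac{\left(D + I\right)^{2}}{4}$ ($a{\left(D,I \right)} = \frac{\left(I + D\right)^{2}}{4} = \frac{\left(D + I\right)^{2}}{4}$)
$\left(\sqrt{b - 7882} - 4841\right) + a{\left(x{\left(-1 \right)},-61 \right)} = \left(\sqrt{5041 - 7882} - 4841\right) + \frac{\left(10 - 61\right)^{2}}{4} = \left(\sqrt{-2841} - 4841\right) + \frac{\left(-51\right)^{2}}{4} = \left(i \sqrt{2841} - 4841\right) + \frac{1}{4} \cdot 2601 = \left(-4841 + i \sqrt{2841}\right) + \frac{2601}{4} = - \frac{16763}{4} + i \sqrt{2841}$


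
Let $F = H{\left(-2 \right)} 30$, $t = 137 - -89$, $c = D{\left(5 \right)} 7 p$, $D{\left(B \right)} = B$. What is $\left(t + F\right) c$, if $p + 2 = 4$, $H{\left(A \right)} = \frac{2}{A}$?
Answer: $13720$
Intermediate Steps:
$p = 2$ ($p = -2 + 4 = 2$)
$c = 70$ ($c = 5 \cdot 7 \cdot 2 = 35 \cdot 2 = 70$)
$t = 226$ ($t = 137 + 89 = 226$)
$F = -30$ ($F = \frac{2}{-2} \cdot 30 = 2 \left(- \frac{1}{2}\right) 30 = \left(-1\right) 30 = -30$)
$\left(t + F\right) c = \left(226 - 30\right) 70 = 196 \cdot 70 = 13720$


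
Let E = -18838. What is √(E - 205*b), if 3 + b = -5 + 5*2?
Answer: 4*I*√1203 ≈ 138.74*I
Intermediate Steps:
b = 2 (b = -3 + (-5 + 5*2) = -3 + (-5 + 10) = -3 + 5 = 2)
√(E - 205*b) = √(-18838 - 205*2) = √(-18838 - 410) = √(-19248) = 4*I*√1203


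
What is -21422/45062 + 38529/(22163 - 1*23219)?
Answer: -293135905/7930912 ≈ -36.961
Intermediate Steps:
-21422/45062 + 38529/(22163 - 1*23219) = -21422*1/45062 + 38529/(22163 - 23219) = -10711/22531 + 38529/(-1056) = -10711/22531 + 38529*(-1/1056) = -10711/22531 - 12843/352 = -293135905/7930912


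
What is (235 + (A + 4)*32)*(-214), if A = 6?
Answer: -118770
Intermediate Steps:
(235 + (A + 4)*32)*(-214) = (235 + (6 + 4)*32)*(-214) = (235 + 10*32)*(-214) = (235 + 320)*(-214) = 555*(-214) = -118770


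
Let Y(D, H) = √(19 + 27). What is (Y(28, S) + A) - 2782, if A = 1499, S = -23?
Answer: -1283 + √46 ≈ -1276.2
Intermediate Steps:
Y(D, H) = √46
(Y(28, S) + A) - 2782 = (√46 + 1499) - 2782 = (1499 + √46) - 2782 = -1283 + √46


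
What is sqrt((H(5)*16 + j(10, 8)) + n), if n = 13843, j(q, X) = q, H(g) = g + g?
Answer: 9*sqrt(173) ≈ 118.38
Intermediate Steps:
H(g) = 2*g
sqrt((H(5)*16 + j(10, 8)) + n) = sqrt(((2*5)*16 + 10) + 13843) = sqrt((10*16 + 10) + 13843) = sqrt((160 + 10) + 13843) = sqrt(170 + 13843) = sqrt(14013) = 9*sqrt(173)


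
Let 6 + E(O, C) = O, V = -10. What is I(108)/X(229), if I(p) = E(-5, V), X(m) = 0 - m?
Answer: 11/229 ≈ 0.048035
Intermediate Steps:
E(O, C) = -6 + O
X(m) = -m
I(p) = -11 (I(p) = -6 - 5 = -11)
I(108)/X(229) = -11/((-1*229)) = -11/(-229) = -11*(-1/229) = 11/229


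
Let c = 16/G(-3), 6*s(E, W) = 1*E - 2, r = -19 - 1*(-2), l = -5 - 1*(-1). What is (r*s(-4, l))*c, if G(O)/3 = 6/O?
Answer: -136/3 ≈ -45.333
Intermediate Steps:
l = -4 (l = -5 + 1 = -4)
G(O) = 18/O (G(O) = 3*(6/O) = 18/O)
r = -17 (r = -19 + 2 = -17)
s(E, W) = -⅓ + E/6 (s(E, W) = (1*E - 2)/6 = (E - 2)/6 = (-2 + E)/6 = -⅓ + E/6)
c = -8/3 (c = 16/((18/(-3))) = 16/((18*(-⅓))) = 16/(-6) = 16*(-⅙) = -8/3 ≈ -2.6667)
(r*s(-4, l))*c = -17*(-⅓ + (⅙)*(-4))*(-8/3) = -17*(-⅓ - ⅔)*(-8/3) = -17*(-1)*(-8/3) = 17*(-8/3) = -136/3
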